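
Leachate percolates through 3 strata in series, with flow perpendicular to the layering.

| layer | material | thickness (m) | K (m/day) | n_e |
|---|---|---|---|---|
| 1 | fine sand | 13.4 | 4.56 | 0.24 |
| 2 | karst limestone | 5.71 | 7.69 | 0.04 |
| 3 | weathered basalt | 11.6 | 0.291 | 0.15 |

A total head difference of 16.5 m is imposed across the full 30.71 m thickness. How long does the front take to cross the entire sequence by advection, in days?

13.7

With flow normal to the layers, continuity requires the same specific discharge q through every layer.
Σ(b_i/K_i) = 13.4/4.56 + 5.71/7.69 + 11.6/0.291 = 43.54 d.
q = Δh / Σ(b_i/K_i) = 16.5 / 43.54 = 0.3789 m/day.
In each layer the seepage velocity is v_i = q/n_i, so the layer transit time is t_i = b_i·n_i / q:
  layer 1 (fine sand): t_1 = 13.4 × 0.24 / 0.3789 = 8.487 d
  layer 2 (karst limestone): t_2 = 5.71 × 0.04 / 0.3789 = 0.6027 d
  layer 3 (weathered basalt): t_3 = 11.6 × 0.15 / 0.3789 = 4.592 d
Total t = Σ t_i = 13.68 days.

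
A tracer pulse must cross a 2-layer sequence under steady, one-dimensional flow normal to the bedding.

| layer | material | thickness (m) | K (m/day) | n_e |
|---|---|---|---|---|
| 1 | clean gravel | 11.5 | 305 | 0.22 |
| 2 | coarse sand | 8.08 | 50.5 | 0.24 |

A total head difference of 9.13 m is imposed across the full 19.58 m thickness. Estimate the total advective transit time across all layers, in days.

With flow normal to the layers, continuity requires the same specific discharge q through every layer.
Σ(b_i/K_i) = 11.5/305 + 8.08/50.5 = 0.1977 d.
q = Δh / Σ(b_i/K_i) = 9.13 / 0.1977 = 46.18 m/day.
In each layer the seepage velocity is v_i = q/n_i, so the layer transit time is t_i = b_i·n_i / q:
  layer 1 (clean gravel): t_1 = 11.5 × 0.22 / 46.18 = 0.05479 d
  layer 2 (coarse sand): t_2 = 8.08 × 0.24 / 46.18 = 0.04199 d
Total t = Σ t_i = 0.09678 days.

0.0968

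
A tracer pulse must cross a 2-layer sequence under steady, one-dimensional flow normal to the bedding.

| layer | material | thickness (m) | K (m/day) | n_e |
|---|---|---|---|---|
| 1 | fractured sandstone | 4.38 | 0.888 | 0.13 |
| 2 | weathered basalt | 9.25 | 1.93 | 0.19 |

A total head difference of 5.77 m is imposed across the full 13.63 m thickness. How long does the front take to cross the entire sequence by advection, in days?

With flow normal to the layers, continuity requires the same specific discharge q through every layer.
Σ(b_i/K_i) = 4.38/0.888 + 9.25/1.93 = 9.725 d.
q = Δh / Σ(b_i/K_i) = 5.77 / 9.725 = 0.5933 m/day.
In each layer the seepage velocity is v_i = q/n_i, so the layer transit time is t_i = b_i·n_i / q:
  layer 1 (fractured sandstone): t_1 = 4.38 × 0.13 / 0.5933 = 0.9597 d
  layer 2 (weathered basalt): t_2 = 9.25 × 0.19 / 0.5933 = 2.962 d
Total t = Σ t_i = 3.922 days.

3.92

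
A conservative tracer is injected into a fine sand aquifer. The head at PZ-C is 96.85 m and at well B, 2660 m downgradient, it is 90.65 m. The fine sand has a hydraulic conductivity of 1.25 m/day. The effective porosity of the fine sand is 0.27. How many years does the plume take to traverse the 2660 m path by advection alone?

Hydraulic gradient i = (96.85 − 90.65) / 2660 = 6.2 / 2660 = 0.002331.
Darcy flux q = K · i = 1.250 × 0.002331 = 0.002914 m/day.
Seepage velocity v = q / n_e = 0.002914 / 0.27 = 0.01079 m/day.
Travel time t = L / v = 2660 / 0.01079 = 2.465e+05 days = 674.9 years.

675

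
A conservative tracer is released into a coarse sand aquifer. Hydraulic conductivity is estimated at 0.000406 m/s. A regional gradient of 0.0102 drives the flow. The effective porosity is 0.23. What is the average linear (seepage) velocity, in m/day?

Convert K: 0.000406 m/s × 86400 = 35.08 m/day.
Hydraulic gradient i = 0.0102.
Darcy flux q = K · i = 35.08 × 0.01020 = 0.3578 m/day.
Seepage velocity v = q / n_e = 0.3578 / 0.23 = 1.556 m/day.

1.56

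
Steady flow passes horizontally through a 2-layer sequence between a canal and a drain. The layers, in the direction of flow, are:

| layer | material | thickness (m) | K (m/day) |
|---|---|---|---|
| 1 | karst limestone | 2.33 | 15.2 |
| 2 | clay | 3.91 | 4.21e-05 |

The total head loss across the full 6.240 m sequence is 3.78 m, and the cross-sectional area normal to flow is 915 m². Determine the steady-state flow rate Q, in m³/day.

Flow is perpendicular to layering, so the layers act in series and the equivalent K is the thickness-weighted harmonic mean.
Total thickness L = 2.33 + 3.91 = 6.240 m.
Σ(b_i/K_i) = 2.33/15.2 + 3.91/4.21e-05 = 92874 d.
K_eq = L / Σ(b_i/K_i) = 6.240 / 92874 = 6.719e-05 m/day.
Q = K_eq · A · (Δh/L) = 6.719e-05 × 915 × (3.78/6.240) = 0.03724 m³/day.

0.0372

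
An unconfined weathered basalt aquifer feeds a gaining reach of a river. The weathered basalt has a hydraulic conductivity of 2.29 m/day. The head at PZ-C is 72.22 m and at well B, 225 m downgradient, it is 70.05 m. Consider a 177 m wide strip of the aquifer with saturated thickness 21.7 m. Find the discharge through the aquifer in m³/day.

Cross-sectional area A = 177 × 21.7 = 3841 m².
Hydraulic gradient i = (72.22 − 70.05) / 225 = 2.17 / 225 = 0.009644.
Darcy's law: Q = K · A · i = 2.290 × 3841 × 0.009644 = 84.83 m³/day.

84.8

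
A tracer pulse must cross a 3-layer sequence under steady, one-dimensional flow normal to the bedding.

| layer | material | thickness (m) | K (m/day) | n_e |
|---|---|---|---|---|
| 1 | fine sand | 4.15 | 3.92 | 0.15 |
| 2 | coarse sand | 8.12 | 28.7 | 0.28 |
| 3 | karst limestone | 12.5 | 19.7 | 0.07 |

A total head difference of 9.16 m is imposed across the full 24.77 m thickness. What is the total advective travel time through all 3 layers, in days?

0.814

With flow normal to the layers, continuity requires the same specific discharge q through every layer.
Σ(b_i/K_i) = 4.15/3.92 + 8.12/28.7 + 12.5/19.7 = 1.976 d.
q = Δh / Σ(b_i/K_i) = 9.16 / 1.976 = 4.635 m/day.
In each layer the seepage velocity is v_i = q/n_i, so the layer transit time is t_i = b_i·n_i / q:
  layer 1 (fine sand): t_1 = 4.15 × 0.15 / 4.635 = 0.1343 d
  layer 2 (coarse sand): t_2 = 8.12 × 0.28 / 4.635 = 0.4905 d
  layer 3 (karst limestone): t_3 = 12.5 × 0.07 / 4.635 = 0.1888 d
Total t = Σ t_i = 0.8136 days.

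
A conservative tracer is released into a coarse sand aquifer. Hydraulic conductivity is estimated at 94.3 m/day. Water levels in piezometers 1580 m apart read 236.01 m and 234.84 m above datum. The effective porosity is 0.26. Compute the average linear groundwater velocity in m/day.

0.269

Hydraulic gradient i = (236.01 − 234.84) / 1580 = 1.17 / 1580 = 0.0007405.
Darcy flux q = K · i = 94.30 × 0.0007405 = 0.06983 m/day.
Seepage velocity v = q / n_e = 0.06983 / 0.26 = 0.2686 m/day.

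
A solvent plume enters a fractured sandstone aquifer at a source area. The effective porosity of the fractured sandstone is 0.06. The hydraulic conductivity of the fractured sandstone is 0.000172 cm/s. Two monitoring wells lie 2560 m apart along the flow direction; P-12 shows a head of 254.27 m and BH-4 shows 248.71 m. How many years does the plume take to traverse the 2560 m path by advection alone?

Convert K: 0.000172 cm/s × 864 = 0.1486 m/day.
Hydraulic gradient i = (254.27 − 248.71) / 2560 = 5.56 / 2560 = 0.002172.
Darcy flux q = K · i = 0.1486 × 0.002172 = 0.0003228 m/day.
Seepage velocity v = q / n_e = 0.0003228 / 0.06 = 0.005379 m/day.
Travel time t = L / v = 2560 / 0.005379 = 4.759e+05 days = 1303 years.

1300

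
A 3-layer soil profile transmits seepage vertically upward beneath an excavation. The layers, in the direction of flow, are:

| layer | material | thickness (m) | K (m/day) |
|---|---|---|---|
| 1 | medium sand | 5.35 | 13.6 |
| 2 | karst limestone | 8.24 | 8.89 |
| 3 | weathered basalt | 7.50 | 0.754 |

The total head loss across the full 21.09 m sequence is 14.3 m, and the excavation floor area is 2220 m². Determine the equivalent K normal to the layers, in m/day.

1.87

Flow is perpendicular to layering, so the layers act in series and the equivalent K is the thickness-weighted harmonic mean.
Total thickness L = 5.35 + 8.24 + 7.50 = 21.09 m.
Σ(b_i/K_i) = 5.35/13.6 + 8.24/8.89 + 7.50/0.754 = 11.27 d.
K_eq = L / Σ(b_i/K_i) = 21.09 / 11.27 = 1.872 m/day.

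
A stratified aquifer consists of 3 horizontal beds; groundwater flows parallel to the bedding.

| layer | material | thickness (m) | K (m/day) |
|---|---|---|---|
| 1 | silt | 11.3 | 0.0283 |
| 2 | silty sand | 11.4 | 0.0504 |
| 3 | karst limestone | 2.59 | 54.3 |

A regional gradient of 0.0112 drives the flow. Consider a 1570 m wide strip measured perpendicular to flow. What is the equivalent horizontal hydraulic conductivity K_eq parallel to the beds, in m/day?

Flow is parallel to layering, so each bed carries its own Darcy discharge and the transmissivities add.
Σ(K_i·b_i) = 0.0283×11.3 + 0.0504×11.4 + 54.3×2.59 = 141.5 m²/day.
Total thickness b = 25.29 m, so K_eq = Σ(K_i·b_i)/b = 5.596 m/day.

5.60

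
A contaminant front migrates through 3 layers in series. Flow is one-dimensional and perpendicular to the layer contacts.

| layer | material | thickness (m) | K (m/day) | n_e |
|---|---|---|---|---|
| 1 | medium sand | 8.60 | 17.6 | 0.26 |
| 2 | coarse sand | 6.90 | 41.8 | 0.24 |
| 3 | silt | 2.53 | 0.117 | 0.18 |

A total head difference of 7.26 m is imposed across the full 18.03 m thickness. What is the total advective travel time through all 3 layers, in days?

13.3

With flow normal to the layers, continuity requires the same specific discharge q through every layer.
Σ(b_i/K_i) = 8.60/17.6 + 6.90/41.8 + 2.53/0.117 = 22.28 d.
q = Δh / Σ(b_i/K_i) = 7.26 / 22.28 = 0.3259 m/day.
In each layer the seepage velocity is v_i = q/n_i, so the layer transit time is t_i = b_i·n_i / q:
  layer 1 (medium sand): t_1 = 8.60 × 0.26 / 0.3259 = 6.861 d
  layer 2 (coarse sand): t_2 = 6.90 × 0.24 / 0.3259 = 5.082 d
  layer 3 (silt): t_3 = 2.53 × 0.18 / 0.3259 = 1.397 d
Total t = Σ t_i = 13.34 days.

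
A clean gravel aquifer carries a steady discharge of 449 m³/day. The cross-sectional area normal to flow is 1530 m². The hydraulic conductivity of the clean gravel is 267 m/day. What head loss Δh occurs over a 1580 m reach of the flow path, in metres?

From Q = K·A·i, i = Q / (K·A) = 449 / (267.0 × 1530) = 0.001099.
Head loss Δh = i · L = 0.001099 × 1580 = 1.737 m.

1.74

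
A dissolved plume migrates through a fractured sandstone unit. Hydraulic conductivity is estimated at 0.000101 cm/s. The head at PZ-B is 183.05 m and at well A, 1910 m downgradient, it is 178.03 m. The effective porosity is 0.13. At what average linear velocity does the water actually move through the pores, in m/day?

Convert K: 0.000101 cm/s × 864 = 0.08726 m/day.
Hydraulic gradient i = (183.05 − 178.03) / 1910 = 5.02 / 1910 = 0.002628.
Darcy flux q = K · i = 0.08726 × 0.002628 = 0.0002294 m/day.
Seepage velocity v = q / n_e = 0.0002294 / 0.13 = 0.001764 m/day.

0.00176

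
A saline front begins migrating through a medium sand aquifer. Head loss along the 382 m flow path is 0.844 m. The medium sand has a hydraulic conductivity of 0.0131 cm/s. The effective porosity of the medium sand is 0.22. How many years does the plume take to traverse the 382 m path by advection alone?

9.20

Convert K: 0.0131 cm/s × 864 = 11.32 m/day.
Hydraulic gradient i = Δh / L = 0.844 / 382 = 0.002209.
Darcy flux q = K · i = 11.32 × 0.002209 = 0.02501 m/day.
Seepage velocity v = q / n_e = 0.02501 / 0.22 = 0.1137 m/day.
Travel time t = L / v = 382 / 0.1137 = 3361 days = 9.201 years.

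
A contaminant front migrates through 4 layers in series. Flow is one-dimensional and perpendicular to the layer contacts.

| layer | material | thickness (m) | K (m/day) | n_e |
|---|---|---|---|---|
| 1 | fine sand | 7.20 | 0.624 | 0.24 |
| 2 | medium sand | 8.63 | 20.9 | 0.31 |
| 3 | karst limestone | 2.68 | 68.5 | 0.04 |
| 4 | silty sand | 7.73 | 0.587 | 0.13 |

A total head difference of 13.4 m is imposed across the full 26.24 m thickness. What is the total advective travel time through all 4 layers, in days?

With flow normal to the layers, continuity requires the same specific discharge q through every layer.
Σ(b_i/K_i) = 7.20/0.624 + 8.63/20.9 + 2.68/68.5 + 7.73/0.587 = 25.16 d.
q = Δh / Σ(b_i/K_i) = 13.4 / 25.16 = 0.5326 m/day.
In each layer the seepage velocity is v_i = q/n_i, so the layer transit time is t_i = b_i·n_i / q:
  layer 1 (fine sand): t_1 = 7.20 × 0.24 / 0.5326 = 3.244 d
  layer 2 (medium sand): t_2 = 8.63 × 0.31 / 0.5326 = 5.023 d
  layer 3 (karst limestone): t_3 = 2.68 × 0.04 / 0.5326 = 0.2013 d
  layer 4 (silty sand): t_4 = 7.73 × 0.13 / 0.5326 = 1.887 d
Total t = Σ t_i = 10.36 days.

10.4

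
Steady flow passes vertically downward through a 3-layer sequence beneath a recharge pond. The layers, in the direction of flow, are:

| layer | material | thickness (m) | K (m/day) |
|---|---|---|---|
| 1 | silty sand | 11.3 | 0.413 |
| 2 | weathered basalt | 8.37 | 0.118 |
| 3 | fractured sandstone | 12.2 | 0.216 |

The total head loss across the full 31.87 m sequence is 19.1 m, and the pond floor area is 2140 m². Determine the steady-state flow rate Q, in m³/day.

264

Flow is perpendicular to layering, so the layers act in series and the equivalent K is the thickness-weighted harmonic mean.
Total thickness L = 11.3 + 8.37 + 12.2 = 31.87 m.
Σ(b_i/K_i) = 11.3/0.413 + 8.37/0.118 + 12.2/0.216 = 154.8 d.
K_eq = L / Σ(b_i/K_i) = 31.87 / 154.8 = 0.2059 m/day.
Q = K_eq · A · (Δh/L) = 0.2059 × 2140 × (19.1/31.87) = 264.1 m³/day.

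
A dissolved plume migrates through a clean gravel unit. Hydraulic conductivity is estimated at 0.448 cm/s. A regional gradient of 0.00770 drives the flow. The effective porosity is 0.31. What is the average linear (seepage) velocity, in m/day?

9.61

Convert K: 0.448 cm/s × 864 = 387.1 m/day.
Hydraulic gradient i = 0.00770.
Darcy flux q = K · i = 387.1 × 0.007700 = 2.980 m/day.
Seepage velocity v = q / n_e = 2.980 / 0.31 = 9.614 m/day.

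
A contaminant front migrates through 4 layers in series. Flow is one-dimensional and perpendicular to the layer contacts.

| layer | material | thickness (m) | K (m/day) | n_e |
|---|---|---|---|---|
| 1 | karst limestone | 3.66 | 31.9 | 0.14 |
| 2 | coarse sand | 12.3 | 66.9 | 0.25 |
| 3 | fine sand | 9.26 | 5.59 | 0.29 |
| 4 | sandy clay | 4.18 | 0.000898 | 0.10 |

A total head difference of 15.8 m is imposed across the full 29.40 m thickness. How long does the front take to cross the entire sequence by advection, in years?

5.40

With flow normal to the layers, continuity requires the same specific discharge q through every layer.
Σ(b_i/K_i) = 3.66/31.9 + 12.3/66.9 + 9.26/5.59 + 4.18/0.000898 = 4657 d.
q = Δh / Σ(b_i/K_i) = 15.8 / 4657 = 0.003393 m/day.
In each layer the seepage velocity is v_i = q/n_i, so the layer transit time is t_i = b_i·n_i / q:
  layer 1 (karst limestone): t_1 = 3.66 × 0.14 / 0.003393 = 151.0 d
  layer 2 (coarse sand): t_2 = 12.3 × 0.25 / 0.003393 = 906.3 d
  layer 3 (fine sand): t_3 = 9.26 × 0.29 / 0.003393 = 791.5 d
  layer 4 (sandy clay): t_4 = 4.18 × 0.10 / 0.003393 = 123.2 d
Total t = Σ t_i = 1972 days = 5.399 years.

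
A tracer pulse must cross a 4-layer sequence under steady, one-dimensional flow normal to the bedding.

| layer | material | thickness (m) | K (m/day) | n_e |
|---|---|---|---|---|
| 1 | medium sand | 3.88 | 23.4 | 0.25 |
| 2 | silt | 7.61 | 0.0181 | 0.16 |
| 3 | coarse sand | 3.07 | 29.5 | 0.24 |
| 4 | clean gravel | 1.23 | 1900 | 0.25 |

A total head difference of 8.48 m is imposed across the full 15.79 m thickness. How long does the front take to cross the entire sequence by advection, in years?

With flow normal to the layers, continuity requires the same specific discharge q through every layer.
Σ(b_i/K_i) = 3.88/23.4 + 7.61/0.0181 + 3.07/29.5 + 1.23/1900 = 420.7 d.
q = Δh / Σ(b_i/K_i) = 8.48 / 420.7 = 0.02016 m/day.
In each layer the seepage velocity is v_i = q/n_i, so the layer transit time is t_i = b_i·n_i / q:
  layer 1 (medium sand): t_1 = 3.88 × 0.25 / 0.02016 = 48.12 d
  layer 2 (silt): t_2 = 7.61 × 0.16 / 0.02016 = 60.41 d
  layer 3 (coarse sand): t_3 = 3.07 × 0.24 / 0.02016 = 36.55 d
  layer 4 (clean gravel): t_4 = 1.23 × 0.25 / 0.02016 = 15.26 d
Total t = Σ t_i = 160.3 days = 0.4390 years.

0.439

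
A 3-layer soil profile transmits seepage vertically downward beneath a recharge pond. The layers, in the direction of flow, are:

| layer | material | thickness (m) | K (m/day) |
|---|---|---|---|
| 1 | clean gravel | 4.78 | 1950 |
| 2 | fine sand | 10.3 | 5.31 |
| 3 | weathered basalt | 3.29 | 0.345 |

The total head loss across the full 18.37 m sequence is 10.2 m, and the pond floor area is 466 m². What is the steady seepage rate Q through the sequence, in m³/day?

414

Flow is perpendicular to layering, so the layers act in series and the equivalent K is the thickness-weighted harmonic mean.
Total thickness L = 4.78 + 10.3 + 3.29 = 18.37 m.
Σ(b_i/K_i) = 4.78/1950 + 10.3/5.31 + 3.29/0.345 = 11.48 d.
K_eq = L / Σ(b_i/K_i) = 18.37 / 11.48 = 1.600 m/day.
Q = K_eq · A · (Δh/L) = 1.600 × 466 × (10.2/18.37) = 414.1 m³/day.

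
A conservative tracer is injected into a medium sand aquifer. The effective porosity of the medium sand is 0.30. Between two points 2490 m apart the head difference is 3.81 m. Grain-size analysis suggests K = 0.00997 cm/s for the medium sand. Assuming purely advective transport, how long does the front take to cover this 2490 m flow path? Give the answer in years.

Convert K: 0.00997 cm/s × 864 = 8.614 m/day.
Hydraulic gradient i = Δh / L = 3.81 / 2490 = 0.001530.
Darcy flux q = K · i = 8.614 × 0.001530 = 0.01318 m/day.
Seepage velocity v = q / n_e = 0.01318 / 0.30 = 0.04394 m/day.
Travel time t = L / v = 2490 / 0.04394 = 56674 days = 155.2 years.

155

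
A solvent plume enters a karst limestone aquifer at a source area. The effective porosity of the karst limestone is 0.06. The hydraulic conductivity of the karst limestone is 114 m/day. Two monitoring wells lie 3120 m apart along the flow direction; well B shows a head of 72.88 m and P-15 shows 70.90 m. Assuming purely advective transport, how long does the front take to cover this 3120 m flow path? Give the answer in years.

Hydraulic gradient i = (72.88 − 70.90) / 3120 = 1.98 / 3120 = 0.0006346.
Darcy flux q = K · i = 114.0 × 0.0006346 = 0.07235 m/day.
Seepage velocity v = q / n_e = 0.07235 / 0.06 = 1.206 m/day.
Travel time t = L / v = 3120 / 1.206 = 2588 days = 7.084 years.

7.08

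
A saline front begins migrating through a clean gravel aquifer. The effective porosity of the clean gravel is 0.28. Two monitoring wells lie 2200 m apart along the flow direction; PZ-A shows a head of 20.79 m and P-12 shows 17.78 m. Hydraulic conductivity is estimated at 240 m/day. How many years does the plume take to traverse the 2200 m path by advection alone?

Hydraulic gradient i = (20.79 − 17.78) / 2200 = 3.01 / 2200 = 0.001368.
Darcy flux q = K · i = 240.0 × 0.001368 = 0.3284 m/day.
Seepage velocity v = q / n_e = 0.3284 / 0.28 = 1.173 m/day.
Travel time t = L / v = 2200 / 1.173 = 1876 days = 5.136 years.

5.14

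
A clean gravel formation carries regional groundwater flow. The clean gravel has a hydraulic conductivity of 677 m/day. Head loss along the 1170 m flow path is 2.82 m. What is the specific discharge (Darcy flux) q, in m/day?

1.63

Hydraulic gradient i = Δh / L = 2.82 / 1170 = 0.002410.
Specific discharge q = K · i = 677.0 × 0.002410 = 1.632 m/day.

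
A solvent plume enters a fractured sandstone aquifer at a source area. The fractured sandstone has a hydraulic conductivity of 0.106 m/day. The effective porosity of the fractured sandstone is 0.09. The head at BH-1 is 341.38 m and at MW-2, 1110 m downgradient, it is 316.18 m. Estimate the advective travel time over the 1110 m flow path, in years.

114

Hydraulic gradient i = (341.38 − 316.18) / 1110 = 25.2 / 1110 = 0.02270.
Darcy flux q = K · i = 0.1060 × 0.02270 = 0.002406 m/day.
Seepage velocity v = q / n_e = 0.002406 / 0.09 = 0.02674 m/day.
Travel time t = L / v = 1110 / 0.02674 = 41513 days = 113.7 years.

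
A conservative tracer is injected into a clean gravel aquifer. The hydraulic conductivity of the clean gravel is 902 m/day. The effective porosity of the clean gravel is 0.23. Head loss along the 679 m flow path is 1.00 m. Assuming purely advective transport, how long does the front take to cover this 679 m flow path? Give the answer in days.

118

Hydraulic gradient i = Δh / L = 1.00 / 679 = 0.001473.
Darcy flux q = K · i = 902.0 × 0.001473 = 1.328 m/day.
Seepage velocity v = q / n_e = 1.328 / 0.23 = 5.776 m/day.
Travel time t = L / v = 679 / 5.776 = 117.6 days.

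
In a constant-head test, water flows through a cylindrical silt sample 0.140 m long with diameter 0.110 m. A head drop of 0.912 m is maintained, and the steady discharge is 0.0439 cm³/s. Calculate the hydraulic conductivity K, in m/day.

Cross-sectional area A = π·(d/2)² = π × (0.110/2)² = 0.009503 m².
Convert discharge: 0.0439 cm³/s = 4.390e-08 m³/s.
Darcy's law rearranged: K = Q·L / (A·Δh) = 4.390e-08 × 0.140 / (0.009503 × 0.912) = 7.091e-07 m/s = 0.06127 m/day.

0.0613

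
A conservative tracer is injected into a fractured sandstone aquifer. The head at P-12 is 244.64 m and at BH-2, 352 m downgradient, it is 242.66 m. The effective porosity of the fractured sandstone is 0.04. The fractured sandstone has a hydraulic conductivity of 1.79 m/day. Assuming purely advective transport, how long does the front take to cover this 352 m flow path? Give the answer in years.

Hydraulic gradient i = (244.64 − 242.66) / 352 = 1.98 / 352 = 0.005625.
Darcy flux q = K · i = 1.790 × 0.005625 = 0.01007 m/day.
Seepage velocity v = q / n_e = 0.01007 / 0.04 = 0.2517 m/day.
Travel time t = L / v = 352 / 0.2517 = 1398 days = 3.829 years.

3.83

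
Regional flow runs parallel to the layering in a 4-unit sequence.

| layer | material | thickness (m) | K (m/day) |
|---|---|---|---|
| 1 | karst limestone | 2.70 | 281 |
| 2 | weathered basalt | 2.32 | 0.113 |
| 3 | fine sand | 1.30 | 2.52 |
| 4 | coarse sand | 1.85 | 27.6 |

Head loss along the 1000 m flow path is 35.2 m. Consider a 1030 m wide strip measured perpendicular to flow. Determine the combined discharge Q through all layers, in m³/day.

Flow is parallel to layering, so each bed carries its own Darcy discharge and the transmissivities add.
Σ(K_i·b_i) = 281×2.70 + 0.113×2.32 + 2.52×1.30 + 27.6×1.85 = 813.3 m²/day.
Hydraulic gradient i = Δh / L = 35.2 / 1000 = 0.03520.
Q = Σ(K_i·b_i) · W · i = 813.3 × 1030 × 0.03520 = 29487 m³/day.

29500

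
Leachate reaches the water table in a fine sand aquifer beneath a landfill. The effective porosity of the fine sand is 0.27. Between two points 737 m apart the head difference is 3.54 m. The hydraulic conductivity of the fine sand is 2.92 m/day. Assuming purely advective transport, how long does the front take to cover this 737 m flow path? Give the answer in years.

Hydraulic gradient i = Δh / L = 3.54 / 737 = 0.004803.
Darcy flux q = K · i = 2.920 × 0.004803 = 0.01403 m/day.
Seepage velocity v = q / n_e = 0.01403 / 0.27 = 0.05195 m/day.
Travel time t = L / v = 737 / 0.05195 = 14188 days = 38.84 years.

38.8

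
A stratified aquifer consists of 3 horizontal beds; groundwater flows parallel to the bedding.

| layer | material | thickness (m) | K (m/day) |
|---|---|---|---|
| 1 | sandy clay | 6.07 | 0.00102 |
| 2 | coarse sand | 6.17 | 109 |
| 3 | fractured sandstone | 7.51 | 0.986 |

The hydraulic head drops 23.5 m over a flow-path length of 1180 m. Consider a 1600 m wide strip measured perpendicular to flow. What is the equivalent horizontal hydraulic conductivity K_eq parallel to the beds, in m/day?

Flow is parallel to layering, so each bed carries its own Darcy discharge and the transmissivities add.
Σ(K_i·b_i) = 0.00102×6.07 + 109×6.17 + 0.986×7.51 = 679.9 m²/day.
Total thickness b = 19.75 m, so K_eq = Σ(K_i·b_i)/b = 34.43 m/day.

34.4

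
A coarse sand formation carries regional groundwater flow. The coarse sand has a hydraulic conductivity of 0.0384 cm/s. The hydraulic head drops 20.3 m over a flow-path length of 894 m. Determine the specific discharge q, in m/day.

Convert K: 0.0384 cm/s × 864 = 33.18 m/day.
Hydraulic gradient i = Δh / L = 20.3 / 894 = 0.02271.
Specific discharge q = K · i = 33.18 × 0.02271 = 0.7534 m/day.

0.753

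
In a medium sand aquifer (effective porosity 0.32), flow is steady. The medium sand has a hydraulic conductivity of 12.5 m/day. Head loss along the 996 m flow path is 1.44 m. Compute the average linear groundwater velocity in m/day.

0.0565

Hydraulic gradient i = Δh / L = 1.44 / 996 = 0.001446.
Darcy flux q = K · i = 12.50 × 0.001446 = 0.01807 m/day.
Seepage velocity v = q / n_e = 0.01807 / 0.32 = 0.05648 m/day.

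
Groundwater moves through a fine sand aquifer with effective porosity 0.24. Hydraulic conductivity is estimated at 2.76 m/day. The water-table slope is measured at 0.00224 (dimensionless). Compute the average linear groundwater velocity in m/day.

Hydraulic gradient i = 0.00224.
Darcy flux q = K · i = 2.760 × 0.002240 = 0.006182 m/day.
Seepage velocity v = q / n_e = 0.006182 / 0.24 = 0.02576 m/day.

0.0258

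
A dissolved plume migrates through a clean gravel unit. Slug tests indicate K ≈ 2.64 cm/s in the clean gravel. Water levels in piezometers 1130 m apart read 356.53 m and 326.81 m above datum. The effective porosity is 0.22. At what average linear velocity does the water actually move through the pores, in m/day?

273

Convert K: 2.64 cm/s × 864 = 2281 m/day.
Hydraulic gradient i = (356.53 − 326.81) / 1130 = 29.72 / 1130 = 0.02630.
Darcy flux q = K · i = 2281 × 0.02630 = 59.99 m/day.
Seepage velocity v = q / n_e = 59.99 / 0.22 = 272.7 m/day.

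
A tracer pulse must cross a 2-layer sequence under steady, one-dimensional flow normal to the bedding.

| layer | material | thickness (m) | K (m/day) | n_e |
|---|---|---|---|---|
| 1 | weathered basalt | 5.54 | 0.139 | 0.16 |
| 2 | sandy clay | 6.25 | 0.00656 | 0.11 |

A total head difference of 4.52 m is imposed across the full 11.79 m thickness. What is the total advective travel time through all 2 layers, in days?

346

With flow normal to the layers, continuity requires the same specific discharge q through every layer.
Σ(b_i/K_i) = 5.54/0.139 + 6.25/0.00656 = 992.6 d.
q = Δh / Σ(b_i/K_i) = 4.52 / 992.6 = 0.004554 m/day.
In each layer the seepage velocity is v_i = q/n_i, so the layer transit time is t_i = b_i·n_i / q:
  layer 1 (weathered basalt): t_1 = 5.54 × 0.16 / 0.004554 = 194.7 d
  layer 2 (sandy clay): t_2 = 6.25 × 0.11 / 0.004554 = 151.0 d
Total t = Σ t_i = 345.6 days.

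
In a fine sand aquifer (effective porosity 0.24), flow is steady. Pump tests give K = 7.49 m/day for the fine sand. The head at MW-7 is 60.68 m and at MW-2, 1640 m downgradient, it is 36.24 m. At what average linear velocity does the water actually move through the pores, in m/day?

0.465

Hydraulic gradient i = (60.68 − 36.24) / 1640 = 24.44 / 1640 = 0.01490.
Darcy flux q = K · i = 7.490 × 0.01490 = 0.1116 m/day.
Seepage velocity v = q / n_e = 0.1116 / 0.24 = 0.4651 m/day.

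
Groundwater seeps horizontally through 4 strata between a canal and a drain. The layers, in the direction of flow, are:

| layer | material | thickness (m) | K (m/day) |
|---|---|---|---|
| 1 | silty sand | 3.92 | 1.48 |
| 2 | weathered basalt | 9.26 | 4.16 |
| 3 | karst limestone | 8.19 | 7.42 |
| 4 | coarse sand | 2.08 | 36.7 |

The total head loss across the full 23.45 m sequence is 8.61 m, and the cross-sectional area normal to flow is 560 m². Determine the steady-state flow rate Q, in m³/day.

799

Flow is perpendicular to layering, so the layers act in series and the equivalent K is the thickness-weighted harmonic mean.
Total thickness L = 3.92 + 9.26 + 8.19 + 2.08 = 23.45 m.
Σ(b_i/K_i) = 3.92/1.48 + 9.26/4.16 + 8.19/7.42 + 2.08/36.7 = 6.035 d.
K_eq = L / Σ(b_i/K_i) = 23.45 / 6.035 = 3.886 m/day.
Q = K_eq · A · (Δh/L) = 3.886 × 560 × (8.61/23.45) = 798.9 m³/day.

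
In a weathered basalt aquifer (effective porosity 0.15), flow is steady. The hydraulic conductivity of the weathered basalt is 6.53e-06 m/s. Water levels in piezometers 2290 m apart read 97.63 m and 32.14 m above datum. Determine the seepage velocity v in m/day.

Convert K: 6.53e-06 m/s × 86400 = 0.5642 m/day.
Hydraulic gradient i = (97.63 − 32.14) / 2290 = 65.49 / 2290 = 0.02860.
Darcy flux q = K · i = 0.5642 × 0.02860 = 0.01613 m/day.
Seepage velocity v = q / n_e = 0.01613 / 0.15 = 0.1076 m/day.

0.108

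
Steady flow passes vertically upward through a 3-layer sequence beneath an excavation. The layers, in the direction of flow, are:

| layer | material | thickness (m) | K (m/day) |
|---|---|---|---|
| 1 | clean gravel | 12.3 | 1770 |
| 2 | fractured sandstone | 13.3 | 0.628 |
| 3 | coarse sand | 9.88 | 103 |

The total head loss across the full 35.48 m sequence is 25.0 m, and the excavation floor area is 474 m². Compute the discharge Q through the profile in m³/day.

557

Flow is perpendicular to layering, so the layers act in series and the equivalent K is the thickness-weighted harmonic mean.
Total thickness L = 12.3 + 13.3 + 9.88 = 35.48 m.
Σ(b_i/K_i) = 12.3/1770 + 13.3/0.628 + 9.88/103 = 21.28 d.
K_eq = L / Σ(b_i/K_i) = 35.48 / 21.28 = 1.667 m/day.
Q = K_eq · A · (Δh/L) = 1.667 × 474 × (25.0/35.48) = 556.8 m³/day.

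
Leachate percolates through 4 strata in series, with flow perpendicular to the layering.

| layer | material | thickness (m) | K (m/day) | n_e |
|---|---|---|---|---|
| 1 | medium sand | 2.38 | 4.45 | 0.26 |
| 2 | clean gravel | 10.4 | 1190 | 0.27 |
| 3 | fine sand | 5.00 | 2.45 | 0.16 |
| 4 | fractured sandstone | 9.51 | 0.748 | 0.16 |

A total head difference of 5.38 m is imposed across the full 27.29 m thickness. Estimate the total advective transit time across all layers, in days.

With flow normal to the layers, continuity requires the same specific discharge q through every layer.
Σ(b_i/K_i) = 2.38/4.45 + 10.4/1190 + 5.00/2.45 + 9.51/0.748 = 15.30 d.
q = Δh / Σ(b_i/K_i) = 5.38 / 15.30 = 0.3517 m/day.
In each layer the seepage velocity is v_i = q/n_i, so the layer transit time is t_i = b_i·n_i / q:
  layer 1 (medium sand): t_1 = 2.38 × 0.26 / 0.3517 = 1.760 d
  layer 2 (clean gravel): t_2 = 10.4 × 0.27 / 0.3517 = 7.985 d
  layer 3 (fine sand): t_3 = 5.00 × 0.16 / 0.3517 = 2.275 d
  layer 4 (fractured sandstone): t_4 = 9.51 × 0.16 / 0.3517 = 4.327 d
Total t = Σ t_i = 16.35 days.

16.3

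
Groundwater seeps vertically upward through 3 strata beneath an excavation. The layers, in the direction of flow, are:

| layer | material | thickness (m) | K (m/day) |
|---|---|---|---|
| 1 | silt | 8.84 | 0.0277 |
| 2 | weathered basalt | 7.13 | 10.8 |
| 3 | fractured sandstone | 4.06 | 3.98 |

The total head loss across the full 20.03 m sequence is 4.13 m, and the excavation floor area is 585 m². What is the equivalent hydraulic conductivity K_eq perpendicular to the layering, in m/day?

Flow is perpendicular to layering, so the layers act in series and the equivalent K is the thickness-weighted harmonic mean.
Total thickness L = 8.84 + 7.13 + 4.06 = 20.03 m.
Σ(b_i/K_i) = 8.84/0.0277 + 7.13/10.8 + 4.06/3.98 = 320.8 d.
K_eq = L / Σ(b_i/K_i) = 20.03 / 320.8 = 0.06243 m/day.

0.0624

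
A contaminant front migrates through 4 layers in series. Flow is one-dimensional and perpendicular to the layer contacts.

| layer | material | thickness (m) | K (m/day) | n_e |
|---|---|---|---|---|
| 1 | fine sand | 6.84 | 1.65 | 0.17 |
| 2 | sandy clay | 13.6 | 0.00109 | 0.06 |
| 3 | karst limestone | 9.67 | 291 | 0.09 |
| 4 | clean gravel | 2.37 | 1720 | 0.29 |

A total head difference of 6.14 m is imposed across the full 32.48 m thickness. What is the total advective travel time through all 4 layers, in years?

19.7

With flow normal to the layers, continuity requires the same specific discharge q through every layer.
Σ(b_i/K_i) = 6.84/1.65 + 13.6/0.00109 + 9.67/291 + 2.37/1720 = 12481 d.
q = Δh / Σ(b_i/K_i) = 6.14 / 12481 = 0.0004919 m/day.
In each layer the seepage velocity is v_i = q/n_i, so the layer transit time is t_i = b_i·n_i / q:
  layer 1 (fine sand): t_1 = 6.84 × 0.17 / 0.0004919 = 2364 d
  layer 2 (sandy clay): t_2 = 13.6 × 0.06 / 0.0004919 = 1659 d
  layer 3 (karst limestone): t_3 = 9.67 × 0.09 / 0.0004919 = 1769 d
  layer 4 (clean gravel): t_4 = 2.37 × 0.29 / 0.0004919 = 1397 d
Total t = Σ t_i = 7189 days = 19.68 years.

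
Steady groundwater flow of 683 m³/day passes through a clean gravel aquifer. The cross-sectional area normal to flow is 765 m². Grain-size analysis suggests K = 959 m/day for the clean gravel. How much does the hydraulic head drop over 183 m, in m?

From Q = K·A·i, i = Q / (K·A) = 683 / (959.0 × 765.0) = 0.0009310.
Head loss Δh = i · L = 0.0009310 × 183 = 0.1704 m.

0.170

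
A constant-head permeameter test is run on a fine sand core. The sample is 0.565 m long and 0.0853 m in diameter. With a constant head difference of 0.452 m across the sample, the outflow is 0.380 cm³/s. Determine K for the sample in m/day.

Cross-sectional area A = π·(d/2)² = π × (0.0853/2)² = 0.005715 m².
Convert discharge: 0.380 cm³/s = 3.800e-07 m³/s.
Darcy's law rearranged: K = Q·L / (A·Δh) = 3.800e-07 × 0.565 / (0.005715 × 0.452) = 8.312e-05 m/s = 7.182 m/day.

7.18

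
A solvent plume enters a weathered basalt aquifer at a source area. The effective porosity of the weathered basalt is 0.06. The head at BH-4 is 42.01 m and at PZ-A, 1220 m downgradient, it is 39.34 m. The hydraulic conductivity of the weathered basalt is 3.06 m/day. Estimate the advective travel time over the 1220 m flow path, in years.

Hydraulic gradient i = (42.01 − 39.34) / 1220 = 2.67 / 1220 = 0.002189.
Darcy flux q = K · i = 3.060 × 0.002189 = 0.006697 m/day.
Seepage velocity v = q / n_e = 0.006697 / 0.06 = 0.1116 m/day.
Travel time t = L / v = 1220 / 0.1116 = 10930 days = 29.93 years.

29.9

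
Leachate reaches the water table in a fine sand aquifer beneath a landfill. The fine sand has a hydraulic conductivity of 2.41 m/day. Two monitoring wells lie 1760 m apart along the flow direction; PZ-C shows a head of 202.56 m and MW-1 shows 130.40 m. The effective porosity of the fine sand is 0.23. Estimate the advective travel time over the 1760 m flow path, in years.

11.2

Hydraulic gradient i = (202.56 − 130.40) / 1760 = 72.16 / 1760 = 0.04100.
Darcy flux q = K · i = 2.410 × 0.04100 = 0.09881 m/day.
Seepage velocity v = q / n_e = 0.09881 / 0.23 = 0.4296 m/day.
Travel time t = L / v = 1760 / 0.4296 = 4097 days = 11.22 years.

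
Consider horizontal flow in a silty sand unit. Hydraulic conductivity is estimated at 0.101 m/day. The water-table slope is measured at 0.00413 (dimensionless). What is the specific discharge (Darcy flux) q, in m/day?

0.000417

Hydraulic gradient i = 0.00413.
Specific discharge q = K · i = 0.1010 × 0.004130 = 0.0004171 m/day.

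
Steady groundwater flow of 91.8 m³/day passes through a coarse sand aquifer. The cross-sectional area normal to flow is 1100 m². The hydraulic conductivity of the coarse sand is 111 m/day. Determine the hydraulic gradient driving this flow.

From Q = K·A·i, i = Q / (K·A) = 91.8 / (111.0 × 1100) = 0.0007518.

0.000752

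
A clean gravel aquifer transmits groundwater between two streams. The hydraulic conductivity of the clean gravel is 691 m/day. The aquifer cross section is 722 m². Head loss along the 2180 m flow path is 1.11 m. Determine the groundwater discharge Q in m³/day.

254

Hydraulic gradient i = Δh / L = 1.11 / 2180 = 0.0005092.
Darcy's law: Q = K · A · i = 691.0 × 722.0 × 0.0005092 = 254.0 m³/day.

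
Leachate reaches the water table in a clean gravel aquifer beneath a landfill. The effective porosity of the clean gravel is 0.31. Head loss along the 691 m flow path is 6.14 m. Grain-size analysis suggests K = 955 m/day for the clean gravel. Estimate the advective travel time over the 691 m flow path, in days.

25.2

Hydraulic gradient i = Δh / L = 6.14 / 691 = 0.008886.
Darcy flux q = K · i = 955.0 × 0.008886 = 8.486 m/day.
Seepage velocity v = q / n_e = 8.486 / 0.31 = 27.37 m/day.
Travel time t = L / v = 691 / 27.37 = 25.24 days.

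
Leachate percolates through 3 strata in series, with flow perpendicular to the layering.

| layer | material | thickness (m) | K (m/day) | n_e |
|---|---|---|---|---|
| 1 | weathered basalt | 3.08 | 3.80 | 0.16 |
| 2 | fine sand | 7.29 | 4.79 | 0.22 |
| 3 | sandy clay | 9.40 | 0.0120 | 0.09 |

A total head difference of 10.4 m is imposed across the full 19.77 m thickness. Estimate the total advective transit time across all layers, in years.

0.609

With flow normal to the layers, continuity requires the same specific discharge q through every layer.
Σ(b_i/K_i) = 3.08/3.80 + 7.29/4.79 + 9.40/0.0120 = 785.7 d.
q = Δh / Σ(b_i/K_i) = 10.4 / 785.7 = 0.01324 m/day.
In each layer the seepage velocity is v_i = q/n_i, so the layer transit time is t_i = b_i·n_i / q:
  layer 1 (weathered basalt): t_1 = 3.08 × 0.16 / 0.01324 = 37.23 d
  layer 2 (fine sand): t_2 = 7.29 × 0.22 / 0.01324 = 121.2 d
  layer 3 (sandy clay): t_3 = 9.40 × 0.09 / 0.01324 = 63.91 d
Total t = Σ t_i = 222.3 days = 0.6086 years.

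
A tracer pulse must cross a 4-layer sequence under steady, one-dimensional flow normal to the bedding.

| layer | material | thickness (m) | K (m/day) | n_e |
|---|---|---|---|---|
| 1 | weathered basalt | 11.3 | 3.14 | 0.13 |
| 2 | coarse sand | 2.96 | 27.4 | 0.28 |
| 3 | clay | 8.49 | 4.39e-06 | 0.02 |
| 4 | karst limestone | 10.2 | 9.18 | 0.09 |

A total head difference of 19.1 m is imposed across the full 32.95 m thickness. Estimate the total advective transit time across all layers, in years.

939

With flow normal to the layers, continuity requires the same specific discharge q through every layer.
Σ(b_i/K_i) = 11.3/3.14 + 2.96/27.4 + 8.49/4.39e-06 + 10.2/9.18 = 1.934e+06 d.
q = Δh / Σ(b_i/K_i) = 19.1 / 1.934e+06 = 9.876e-06 m/day.
In each layer the seepage velocity is v_i = q/n_i, so the layer transit time is t_i = b_i·n_i / q:
  layer 1 (weathered basalt): t_1 = 11.3 × 0.13 / 9.876e-06 = 1.487e+05 d
  layer 2 (coarse sand): t_2 = 2.96 × 0.28 / 9.876e-06 = 83919 d
  layer 3 (clay): t_3 = 8.49 × 0.02 / 9.876e-06 = 17193 d
  layer 4 (karst limestone): t_4 = 10.2 × 0.09 / 9.876e-06 = 92951 d
Total t = Σ t_i = 3.428e+05 days = 938.5 years.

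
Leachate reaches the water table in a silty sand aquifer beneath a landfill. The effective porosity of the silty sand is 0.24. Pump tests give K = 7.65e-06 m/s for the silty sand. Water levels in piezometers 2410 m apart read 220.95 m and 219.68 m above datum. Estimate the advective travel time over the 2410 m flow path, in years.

4550

Convert K: 7.65e-06 m/s × 86400 = 0.6610 m/day.
Hydraulic gradient i = (220.95 − 219.68) / 2410 = 1.27 / 2410 = 0.0005270.
Darcy flux q = K · i = 0.6610 × 0.0005270 = 0.0003483 m/day.
Seepage velocity v = q / n_e = 0.0003483 / 0.24 = 0.001451 m/day.
Travel time t = L / v = 2410 / 0.001451 = 1.661e+06 days = 4546 years.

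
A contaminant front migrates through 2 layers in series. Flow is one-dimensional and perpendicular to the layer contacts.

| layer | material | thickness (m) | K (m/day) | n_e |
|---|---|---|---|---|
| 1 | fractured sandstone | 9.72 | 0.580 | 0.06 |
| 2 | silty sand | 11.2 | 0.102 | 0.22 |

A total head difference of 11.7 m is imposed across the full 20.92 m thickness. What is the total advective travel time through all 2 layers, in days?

33.0

With flow normal to the layers, continuity requires the same specific discharge q through every layer.
Σ(b_i/K_i) = 9.72/0.580 + 11.2/0.102 = 126.6 d.
q = Δh / Σ(b_i/K_i) = 11.7 / 126.6 = 0.09244 m/day.
In each layer the seepage velocity is v_i = q/n_i, so the layer transit time is t_i = b_i·n_i / q:
  layer 1 (fractured sandstone): t_1 = 9.72 × 0.06 / 0.09244 = 6.309 d
  layer 2 (silty sand): t_2 = 11.2 × 0.22 / 0.09244 = 26.65 d
Total t = Σ t_i = 32.96 days.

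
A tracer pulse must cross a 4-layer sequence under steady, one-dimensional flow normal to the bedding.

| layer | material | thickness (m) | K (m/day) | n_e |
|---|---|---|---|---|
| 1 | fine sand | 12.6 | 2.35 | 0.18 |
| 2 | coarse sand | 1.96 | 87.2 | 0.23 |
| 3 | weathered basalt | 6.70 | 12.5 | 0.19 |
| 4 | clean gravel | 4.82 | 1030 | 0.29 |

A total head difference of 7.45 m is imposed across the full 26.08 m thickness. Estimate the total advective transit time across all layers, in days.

4.29

With flow normal to the layers, continuity requires the same specific discharge q through every layer.
Σ(b_i/K_i) = 12.6/2.35 + 1.96/87.2 + 6.70/12.5 + 4.82/1030 = 5.925 d.
q = Δh / Σ(b_i/K_i) = 7.45 / 5.925 = 1.257 m/day.
In each layer the seepage velocity is v_i = q/n_i, so the layer transit time is t_i = b_i·n_i / q:
  layer 1 (fine sand): t_1 = 12.6 × 0.18 / 1.257 = 1.804 d
  layer 2 (coarse sand): t_2 = 1.96 × 0.23 / 1.257 = 0.3585 d
  layer 3 (weathered basalt): t_3 = 6.70 × 0.19 / 1.257 = 1.012 d
  layer 4 (clean gravel): t_4 = 4.82 × 0.29 / 1.257 = 1.112 d
Total t = Σ t_i = 4.286 days.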